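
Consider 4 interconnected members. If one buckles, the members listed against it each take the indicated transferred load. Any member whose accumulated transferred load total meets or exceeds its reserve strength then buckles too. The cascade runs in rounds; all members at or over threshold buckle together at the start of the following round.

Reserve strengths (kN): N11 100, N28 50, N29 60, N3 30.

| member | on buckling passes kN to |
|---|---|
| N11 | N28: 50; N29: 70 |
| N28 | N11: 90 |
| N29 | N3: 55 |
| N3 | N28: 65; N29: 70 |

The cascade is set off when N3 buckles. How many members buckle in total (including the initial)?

3

Round 1 — N3 buckles (initial).
  N28: +65 → 65 ≥ 50
  N29: +70 → 70 ≥ 60
Round 2 — N28, N29 buckle.
  N11: +90 → 90 < 100
No further bucklings.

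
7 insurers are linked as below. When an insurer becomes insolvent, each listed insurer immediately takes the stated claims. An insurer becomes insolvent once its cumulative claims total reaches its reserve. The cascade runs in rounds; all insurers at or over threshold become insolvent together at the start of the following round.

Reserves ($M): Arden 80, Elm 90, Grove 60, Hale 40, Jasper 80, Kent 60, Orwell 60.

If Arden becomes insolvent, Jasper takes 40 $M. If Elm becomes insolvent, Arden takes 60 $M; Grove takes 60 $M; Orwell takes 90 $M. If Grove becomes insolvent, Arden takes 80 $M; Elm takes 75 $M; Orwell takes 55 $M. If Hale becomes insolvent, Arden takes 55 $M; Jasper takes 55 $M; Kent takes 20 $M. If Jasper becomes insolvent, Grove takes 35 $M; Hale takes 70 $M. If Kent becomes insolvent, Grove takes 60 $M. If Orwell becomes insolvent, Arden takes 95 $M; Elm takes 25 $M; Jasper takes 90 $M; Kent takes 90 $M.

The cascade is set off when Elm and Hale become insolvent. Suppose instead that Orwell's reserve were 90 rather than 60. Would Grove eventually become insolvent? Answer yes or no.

yes

With Orwell's reserve at 90:
Round 1 — Elm, Hale become insolvent (initial).
  Arden: +60+55 → 115 ≥ 80
  Grove: +60 → 60 ≥ 60
  Jasper: +55 → 55 < 80
  Kent: +20 → 20 < 60
  Orwell: +90 → 90 ≥ 90
Round 2 — Arden, Grove, Orwell become insolvent.
  Jasper: +40+90 → 185 ≥ 80
  Kent: +90 → 110 ≥ 60
Round 3 — Jasper, Kent become insolvent.
No further insolvencies.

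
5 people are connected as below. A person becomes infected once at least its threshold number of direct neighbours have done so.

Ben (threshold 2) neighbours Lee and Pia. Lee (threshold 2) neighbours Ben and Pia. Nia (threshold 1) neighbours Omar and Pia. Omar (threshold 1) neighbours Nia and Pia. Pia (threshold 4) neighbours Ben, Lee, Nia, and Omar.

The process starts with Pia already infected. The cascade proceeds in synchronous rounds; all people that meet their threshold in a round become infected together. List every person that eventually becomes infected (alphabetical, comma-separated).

Round 1 — Pia becomes infected (initial).
Round 2 — checking thresholds:
  Ben: 1 of 2 neighbours < 2, below threshold.
  Lee: 1 of 2 neighbours < 2, below threshold.
  Nia: 1 of 2 neighbours ≥ 1, becomes infected.
  Omar: 1 of 2 neighbours ≥ 1, becomes infected.
Round 3 — no new infections; cascade stops.

Nia, Omar, Pia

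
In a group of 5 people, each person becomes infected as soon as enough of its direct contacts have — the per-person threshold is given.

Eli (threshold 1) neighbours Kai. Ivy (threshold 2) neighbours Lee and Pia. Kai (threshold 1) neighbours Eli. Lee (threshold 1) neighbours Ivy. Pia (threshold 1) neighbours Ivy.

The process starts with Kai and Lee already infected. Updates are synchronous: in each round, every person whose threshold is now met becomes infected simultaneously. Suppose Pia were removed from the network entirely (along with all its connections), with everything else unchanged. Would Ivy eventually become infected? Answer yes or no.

With Pia removed:
Round 1 — Kai, Lee become infected (initial).
Round 2 — checking thresholds:
  Eli: 1 of 1 neighbours ≥ 1, becomes infected.
  Ivy: 1 of 1 neighbours < 2, below threshold.
Round 3 — no new infections; cascade stops.

no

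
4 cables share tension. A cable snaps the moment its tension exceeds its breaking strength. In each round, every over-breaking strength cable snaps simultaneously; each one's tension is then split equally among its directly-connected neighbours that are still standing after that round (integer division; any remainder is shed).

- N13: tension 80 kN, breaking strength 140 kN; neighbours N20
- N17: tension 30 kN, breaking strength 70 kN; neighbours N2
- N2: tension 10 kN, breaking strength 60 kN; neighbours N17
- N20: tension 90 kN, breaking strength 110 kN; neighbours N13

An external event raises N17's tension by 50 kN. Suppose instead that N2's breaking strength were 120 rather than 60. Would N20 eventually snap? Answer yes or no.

no

With N2's breaking strength at 120:
Round 1 — N17 at 80 > 70. N17 snaps.
  N17 sheds 80 kN to N2: 80 each.
    N2: 10+80 = 90 ≤ 120
No further breaks.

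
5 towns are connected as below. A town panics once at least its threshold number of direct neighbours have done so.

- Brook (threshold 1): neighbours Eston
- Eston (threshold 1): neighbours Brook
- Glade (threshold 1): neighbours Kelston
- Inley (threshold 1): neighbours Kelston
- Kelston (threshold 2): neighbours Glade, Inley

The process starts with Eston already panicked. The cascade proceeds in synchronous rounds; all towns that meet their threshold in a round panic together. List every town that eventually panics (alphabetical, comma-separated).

Brook, Eston

Round 1 — Eston panics (initial).
Round 2 — checking thresholds:
  Brook: 1 of 1 neighbours ≥ 1, panics.
Round 3 — no new panics; cascade stops.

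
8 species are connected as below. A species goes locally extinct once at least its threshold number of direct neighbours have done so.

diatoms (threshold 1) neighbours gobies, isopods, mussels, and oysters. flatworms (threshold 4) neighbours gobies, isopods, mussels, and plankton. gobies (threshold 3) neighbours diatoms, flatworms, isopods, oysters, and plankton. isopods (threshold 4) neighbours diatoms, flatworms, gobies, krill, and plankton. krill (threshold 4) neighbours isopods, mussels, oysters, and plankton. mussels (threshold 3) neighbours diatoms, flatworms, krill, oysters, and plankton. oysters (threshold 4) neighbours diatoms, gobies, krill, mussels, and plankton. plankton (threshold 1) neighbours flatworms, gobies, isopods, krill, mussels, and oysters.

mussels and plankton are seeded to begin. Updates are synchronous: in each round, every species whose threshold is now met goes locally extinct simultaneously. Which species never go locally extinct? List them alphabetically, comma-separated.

Round 1 — mussels, plankton go locally extinct (initial).
Round 2 — checking thresholds:
  diatoms: 1 of 4 neighbours ≥ 1, goes locally extinct.
  flatworms: 2 of 4 neighbours < 4, not yet.
  gobies: 1 of 5 neighbours < 3, not yet.
  isopods: 1 of 5 neighbours < 4, not yet.
  krill: 2 of 4 neighbours < 4, not yet.
  oysters: 2 of 5 neighbours < 4, not yet.
Round 3 — no new extinctions; cascade stops.

flatworms, gobies, isopods, krill, oysters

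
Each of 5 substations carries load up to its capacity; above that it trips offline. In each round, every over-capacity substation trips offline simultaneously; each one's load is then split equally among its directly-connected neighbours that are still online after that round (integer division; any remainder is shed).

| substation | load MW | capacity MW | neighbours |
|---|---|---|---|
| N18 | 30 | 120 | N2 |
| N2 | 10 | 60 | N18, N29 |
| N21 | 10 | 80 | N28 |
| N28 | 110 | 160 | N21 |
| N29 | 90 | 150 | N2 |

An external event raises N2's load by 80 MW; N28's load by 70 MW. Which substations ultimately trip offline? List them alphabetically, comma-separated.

N2, N21, N28

Round 1 — N2 at 90 > 60; N28 at 180 > 160. N2, N28 trip offline.
  N2 sheds 90 MW to N18, N29: 45 each.
    N18: 30+45 = 75 ≤ 120
    N29: 90+45 = 135 ≤ 150
  N28 sheds 180 MW to N21: 180 each.
    N21: 10+180 = 190 > 80
Round 2 — N21 trips offline.
  N21 sheds 190 MW: no online neighbours, lost.
No further trips.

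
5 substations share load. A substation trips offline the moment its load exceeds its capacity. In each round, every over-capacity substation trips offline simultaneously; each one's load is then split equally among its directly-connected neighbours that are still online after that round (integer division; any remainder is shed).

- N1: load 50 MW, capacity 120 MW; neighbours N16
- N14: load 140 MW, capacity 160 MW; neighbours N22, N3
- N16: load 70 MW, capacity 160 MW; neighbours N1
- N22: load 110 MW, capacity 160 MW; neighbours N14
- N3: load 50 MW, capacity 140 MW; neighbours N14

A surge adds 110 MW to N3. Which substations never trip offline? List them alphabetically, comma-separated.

N1, N16

Round 1 — N3 at 160 > 140. N3 trips offline.
  N3 sheds 160 MW to N14: 160 each.
    N14: 140+160 = 300 > 160
Round 2 — N14 trips offline.
  N14 sheds 300 MW to N22: 300 each.
    N22: 110+300 = 410 > 160
Round 3 — N22 trips offline.
  N22 sheds 410 MW: no online neighbours, lost.
No further trips.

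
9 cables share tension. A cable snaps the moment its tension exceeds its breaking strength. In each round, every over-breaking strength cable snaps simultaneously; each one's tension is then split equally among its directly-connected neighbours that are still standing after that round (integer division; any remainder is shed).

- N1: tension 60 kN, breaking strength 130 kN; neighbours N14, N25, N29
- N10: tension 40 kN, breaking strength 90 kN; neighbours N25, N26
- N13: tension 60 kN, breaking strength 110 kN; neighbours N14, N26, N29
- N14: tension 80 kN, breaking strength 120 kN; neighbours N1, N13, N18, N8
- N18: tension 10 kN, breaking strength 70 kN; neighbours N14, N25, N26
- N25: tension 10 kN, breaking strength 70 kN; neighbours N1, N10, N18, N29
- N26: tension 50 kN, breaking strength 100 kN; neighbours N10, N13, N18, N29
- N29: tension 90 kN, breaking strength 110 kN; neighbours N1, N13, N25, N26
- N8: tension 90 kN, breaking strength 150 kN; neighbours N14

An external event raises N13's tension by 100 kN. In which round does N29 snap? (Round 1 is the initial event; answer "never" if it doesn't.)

2

Round 1 — N13 at 160 > 110. N13 snaps.
  N13 sheds 160 kN to N14, N26, N29: 53 each (1 lost).
    N14: 80+53 = 133 > 120
    N26: 50+53 = 103 > 100
    N29: 90+53 = 143 > 110
Round 2 — N14, N26, N29 snap.
  N14 sheds 133 kN to N1, N18, N8: 44 each (1 lost).
    N1: 60+44 = 104 ≤ 130
    N18: 10+44 = 54 ≤ 70
    N8: 90+44 = 134 ≤ 150
  N26 sheds 103 kN to N10, N18: 51 each (1 lost).
    N10: 40+51 = 91 > 90
    N18: 54+51 = 105 > 70
  N29 sheds 143 kN to N1, N25: 71 each (1 lost).
    N1: 104+71 = 175 > 130
    N25: 10+71 = 81 > 70
Round 3 — N1, N10, N18, N25 snap.
  N1 sheds 175 kN: no online neighbours, lost.
  N10 sheds 91 kN: no online neighbours, lost.
  N18 sheds 105 kN: no online neighbours, lost.
  N25 sheds 81 kN: no online neighbours, lost.
No further breaks.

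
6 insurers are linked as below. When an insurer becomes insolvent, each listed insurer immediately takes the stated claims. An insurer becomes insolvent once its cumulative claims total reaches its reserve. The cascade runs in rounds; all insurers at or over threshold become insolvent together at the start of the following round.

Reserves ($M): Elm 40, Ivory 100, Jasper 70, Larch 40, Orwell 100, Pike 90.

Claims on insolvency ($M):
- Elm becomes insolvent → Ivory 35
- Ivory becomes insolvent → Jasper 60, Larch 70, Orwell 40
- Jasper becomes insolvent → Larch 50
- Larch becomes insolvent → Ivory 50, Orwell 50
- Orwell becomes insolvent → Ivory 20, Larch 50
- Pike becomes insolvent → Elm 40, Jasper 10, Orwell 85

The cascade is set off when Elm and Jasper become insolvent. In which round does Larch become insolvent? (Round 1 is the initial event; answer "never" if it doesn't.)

2

Round 1 — Elm, Jasper become insolvent (initial).
  Ivory: +35 → 35 < 100
  Larch: +50 → 50 ≥ 40
Round 2 — Larch becomes insolvent.
  Ivory: +50 → 85 < 100
  Orwell: +50 → 50 < 100
No further insolvencies.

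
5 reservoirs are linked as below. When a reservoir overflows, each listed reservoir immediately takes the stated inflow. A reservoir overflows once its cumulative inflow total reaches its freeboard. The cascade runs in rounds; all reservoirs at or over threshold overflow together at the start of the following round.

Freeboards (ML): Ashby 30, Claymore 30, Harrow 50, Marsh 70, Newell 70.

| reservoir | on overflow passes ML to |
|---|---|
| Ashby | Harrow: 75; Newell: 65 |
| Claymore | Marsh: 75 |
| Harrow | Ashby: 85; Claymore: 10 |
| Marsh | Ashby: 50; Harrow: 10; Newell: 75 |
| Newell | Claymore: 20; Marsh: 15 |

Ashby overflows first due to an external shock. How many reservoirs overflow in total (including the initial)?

Round 1 — Ashby overflows (initial).
  Harrow: +75 → 75 ≥ 50
  Newell: +65 → 65 < 70
Round 2 — Harrow overflows.
  Claymore: +10 → 10 < 30
No further overflows.

2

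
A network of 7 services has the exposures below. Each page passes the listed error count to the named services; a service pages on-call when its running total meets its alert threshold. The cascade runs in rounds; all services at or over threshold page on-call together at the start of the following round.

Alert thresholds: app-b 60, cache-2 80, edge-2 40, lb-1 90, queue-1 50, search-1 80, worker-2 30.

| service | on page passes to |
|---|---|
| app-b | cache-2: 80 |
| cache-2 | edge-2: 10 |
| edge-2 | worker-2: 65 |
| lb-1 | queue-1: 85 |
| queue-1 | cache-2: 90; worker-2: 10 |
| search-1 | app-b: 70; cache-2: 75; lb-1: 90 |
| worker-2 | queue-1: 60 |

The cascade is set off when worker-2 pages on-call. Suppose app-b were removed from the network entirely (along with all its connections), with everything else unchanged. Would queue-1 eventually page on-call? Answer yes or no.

With app-b removed:
Round 1 — worker-2 pages on-call (initial).
  queue-1: +60 → 60 ≥ 50
Round 2 — queue-1 pages on-call.
  cache-2: +90 → 90 ≥ 80
Round 3 — cache-2 pages on-call.
  edge-2: +10 → 10 < 40
No further pages.

yes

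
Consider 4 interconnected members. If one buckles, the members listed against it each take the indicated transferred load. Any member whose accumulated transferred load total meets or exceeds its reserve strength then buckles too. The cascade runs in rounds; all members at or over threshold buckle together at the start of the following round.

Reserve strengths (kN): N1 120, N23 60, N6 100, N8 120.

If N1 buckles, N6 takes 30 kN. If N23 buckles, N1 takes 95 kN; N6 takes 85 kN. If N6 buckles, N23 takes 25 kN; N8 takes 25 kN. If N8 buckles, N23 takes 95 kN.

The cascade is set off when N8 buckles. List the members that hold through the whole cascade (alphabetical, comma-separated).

N1, N6

Round 1 — N8 buckles (initial).
  N23: +95 → 95 ≥ 60
Round 2 — N23 buckles.
  N1: +95 → 95 < 120
  N6: +85 → 85 < 100
No further bucklings.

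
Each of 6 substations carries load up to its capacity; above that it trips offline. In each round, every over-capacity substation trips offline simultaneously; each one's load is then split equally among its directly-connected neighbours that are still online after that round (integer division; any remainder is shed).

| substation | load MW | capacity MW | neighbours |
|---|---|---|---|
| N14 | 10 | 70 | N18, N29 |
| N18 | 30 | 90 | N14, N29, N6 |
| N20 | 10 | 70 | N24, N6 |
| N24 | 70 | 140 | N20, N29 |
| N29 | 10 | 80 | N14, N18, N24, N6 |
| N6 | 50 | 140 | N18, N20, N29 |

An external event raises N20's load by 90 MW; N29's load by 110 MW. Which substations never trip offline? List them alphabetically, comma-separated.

Round 1 — N20 at 100 > 70; N29 at 120 > 80. N20, N29 trip offline.
  N20 sheds 100 MW to N24, N6: 50 each.
    N24: 70+50 = 120 ≤ 140
    N6: 50+50 = 100 ≤ 140
  N29 sheds 120 MW to N14, N18, N24, N6: 30 each.
    N14: 10+30 = 40 ≤ 70
    N18: 30+30 = 60 ≤ 90
    N24: 120+30 = 150 > 140
    N6: 100+30 = 130 ≤ 140
Round 2 — N24 trips offline.
  N24 sheds 150 MW: no online neighbours, lost.
No further trips.

N14, N18, N6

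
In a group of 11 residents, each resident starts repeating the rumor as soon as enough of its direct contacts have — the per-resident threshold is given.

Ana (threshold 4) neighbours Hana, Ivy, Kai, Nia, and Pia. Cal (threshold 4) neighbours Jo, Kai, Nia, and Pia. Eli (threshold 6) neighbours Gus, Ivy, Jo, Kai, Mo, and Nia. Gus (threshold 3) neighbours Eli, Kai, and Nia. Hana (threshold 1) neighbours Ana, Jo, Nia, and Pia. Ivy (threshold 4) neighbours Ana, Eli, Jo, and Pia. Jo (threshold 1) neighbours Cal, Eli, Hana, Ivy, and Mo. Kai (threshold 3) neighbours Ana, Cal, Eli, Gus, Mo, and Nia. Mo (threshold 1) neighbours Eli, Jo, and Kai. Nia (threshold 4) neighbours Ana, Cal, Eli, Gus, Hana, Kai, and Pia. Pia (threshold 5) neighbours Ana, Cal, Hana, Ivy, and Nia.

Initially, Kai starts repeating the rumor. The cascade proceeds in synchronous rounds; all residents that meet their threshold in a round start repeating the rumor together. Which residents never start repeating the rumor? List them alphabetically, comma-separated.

Ana, Cal, Eli, Gus, Ivy, Nia, Pia

Round 1 — Kai starts repeating the rumor (initial).
Round 2 — checking thresholds:
  Ana: 1 of 5 neighbours < 4, below threshold.
  Cal: 1 of 4 neighbours < 4, below threshold.
  Eli: 1 of 6 neighbours < 6, below threshold.
  Gus: 1 of 3 neighbours < 3, below threshold.
  Mo: 1 of 3 neighbours ≥ 1, starts repeating the rumor.
  Nia: 1 of 7 neighbours < 4, below threshold.
Round 3 — checking thresholds:
  Ana: 1 of 5 neighbours < 4, below threshold.
  Cal: 1 of 4 neighbours < 4, below threshold.
  Eli: 2 of 6 neighbours < 6, below threshold.
  Gus: 1 of 3 neighbours < 3, below threshold.
  Jo: 1 of 5 neighbours ≥ 1, starts repeating the rumor.
  Nia: 1 of 7 neighbours < 4, below threshold.
Round 4 — checking thresholds:
  Ana: 1 of 5 neighbours < 4, below threshold.
  Cal: 2 of 4 neighbours < 4, below threshold.
  Eli: 3 of 6 neighbours < 6, below threshold.
  Gus: 1 of 3 neighbours < 3, below threshold.
  Hana: 1 of 4 neighbours ≥ 1, starts repeating the rumor.
  Ivy: 1 of 4 neighbours < 4, below threshold.
  Nia: 1 of 7 neighbours < 4, below threshold.
Round 5 — no new spreads; cascade stops.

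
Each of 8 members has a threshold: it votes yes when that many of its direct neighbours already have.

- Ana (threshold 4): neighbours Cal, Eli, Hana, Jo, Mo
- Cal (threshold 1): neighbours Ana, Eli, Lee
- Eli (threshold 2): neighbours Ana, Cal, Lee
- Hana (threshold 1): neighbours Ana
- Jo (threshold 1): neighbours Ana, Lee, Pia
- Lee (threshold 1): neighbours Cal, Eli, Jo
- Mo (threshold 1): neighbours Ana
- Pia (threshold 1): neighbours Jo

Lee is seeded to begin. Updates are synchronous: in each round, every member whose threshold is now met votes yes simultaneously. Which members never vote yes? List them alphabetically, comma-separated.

Ana, Hana, Mo

Round 1 — Lee votes yes (initial).
Round 2 — checking thresholds:
  Cal: 1 of 3 neighbours ≥ 1, votes yes.
  Eli: 1 of 3 neighbours < 2, below threshold.
  Jo: 1 of 3 neighbours ≥ 1, votes yes.
Round 3 — checking thresholds:
  Ana: 2 of 5 neighbours < 4, below threshold.
  Eli: 2 of 3 neighbours ≥ 2, votes yes.
  Pia: 1 of 1 neighbours ≥ 1, votes yes.
Round 4 — no new yes votes; cascade stops.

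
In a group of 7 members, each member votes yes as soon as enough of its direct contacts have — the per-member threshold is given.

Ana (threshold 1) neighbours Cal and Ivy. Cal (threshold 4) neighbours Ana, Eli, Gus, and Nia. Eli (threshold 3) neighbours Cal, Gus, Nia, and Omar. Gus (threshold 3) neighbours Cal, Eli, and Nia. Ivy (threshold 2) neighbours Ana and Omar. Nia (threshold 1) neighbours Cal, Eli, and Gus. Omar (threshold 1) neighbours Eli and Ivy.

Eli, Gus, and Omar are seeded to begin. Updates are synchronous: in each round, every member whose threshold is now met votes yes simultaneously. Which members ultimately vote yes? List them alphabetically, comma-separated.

Eli, Gus, Nia, Omar

Round 1 — Eli, Gus, Omar vote yes (initial).
Round 2 — checking thresholds:
  Cal: 2 of 4 neighbours < 4, holds.
  Ivy: 1 of 2 neighbours < 2, holds.
  Nia: 2 of 3 neighbours ≥ 1, votes yes.
Round 3 — no new yes votes; cascade stops.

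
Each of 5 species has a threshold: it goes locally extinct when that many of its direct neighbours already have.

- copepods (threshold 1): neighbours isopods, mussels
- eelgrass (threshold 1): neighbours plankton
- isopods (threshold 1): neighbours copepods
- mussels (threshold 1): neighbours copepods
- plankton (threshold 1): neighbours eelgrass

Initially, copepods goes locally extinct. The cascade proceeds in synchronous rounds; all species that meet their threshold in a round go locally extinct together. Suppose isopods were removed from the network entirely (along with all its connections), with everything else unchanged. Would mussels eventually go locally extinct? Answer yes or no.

With isopods removed:
Round 1 — copepods goes locally extinct (initial).
Round 2 — checking thresholds:
  mussels: 1 of 1 neighbours ≥ 1, goes locally extinct.
Round 3 — no new extinctions; cascade stops.

yes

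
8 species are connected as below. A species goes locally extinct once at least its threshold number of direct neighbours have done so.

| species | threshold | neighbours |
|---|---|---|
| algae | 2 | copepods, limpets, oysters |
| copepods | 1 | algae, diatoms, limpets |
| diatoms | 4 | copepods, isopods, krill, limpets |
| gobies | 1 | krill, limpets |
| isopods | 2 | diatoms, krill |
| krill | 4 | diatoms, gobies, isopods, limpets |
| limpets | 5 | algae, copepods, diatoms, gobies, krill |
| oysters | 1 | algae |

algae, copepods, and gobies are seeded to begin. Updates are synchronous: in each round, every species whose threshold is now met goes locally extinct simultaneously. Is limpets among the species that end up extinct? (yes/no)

no

Round 1 — algae, copepods, gobies go locally extinct (initial).
Round 2 — checking thresholds:
  diatoms: 1 of 4 neighbours < 4, holds.
  krill: 1 of 4 neighbours < 4, holds.
  limpets: 3 of 5 neighbours < 5, holds.
  oysters: 1 of 1 neighbours ≥ 1, goes locally extinct.
Round 3 — no new extinctions; cascade stops.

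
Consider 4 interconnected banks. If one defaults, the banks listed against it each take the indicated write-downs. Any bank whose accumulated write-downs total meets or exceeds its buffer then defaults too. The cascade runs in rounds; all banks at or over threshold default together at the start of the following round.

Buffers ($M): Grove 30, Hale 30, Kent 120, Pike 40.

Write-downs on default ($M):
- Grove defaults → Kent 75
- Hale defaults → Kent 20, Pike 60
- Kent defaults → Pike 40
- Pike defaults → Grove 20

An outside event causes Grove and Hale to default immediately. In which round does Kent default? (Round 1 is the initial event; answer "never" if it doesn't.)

never

Round 1 — Grove, Hale default (initial).
  Kent: +75+20 → 95 < 120
  Pike: +60 → 60 ≥ 40
Round 2 — Pike defaults.
No further defaults.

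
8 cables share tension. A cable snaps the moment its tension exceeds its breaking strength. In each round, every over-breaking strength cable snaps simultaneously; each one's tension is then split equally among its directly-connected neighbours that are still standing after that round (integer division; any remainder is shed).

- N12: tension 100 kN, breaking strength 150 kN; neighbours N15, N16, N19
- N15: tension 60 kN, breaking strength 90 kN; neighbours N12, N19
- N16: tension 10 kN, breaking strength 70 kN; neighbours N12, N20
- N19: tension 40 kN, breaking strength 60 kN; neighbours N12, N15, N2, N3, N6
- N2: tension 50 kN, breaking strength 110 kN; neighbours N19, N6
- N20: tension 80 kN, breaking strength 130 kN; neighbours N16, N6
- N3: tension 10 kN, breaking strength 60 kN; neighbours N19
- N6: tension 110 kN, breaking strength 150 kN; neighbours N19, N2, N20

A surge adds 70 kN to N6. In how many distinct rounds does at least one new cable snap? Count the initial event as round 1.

Round 1 — N6 at 180 > 150. N6 snaps.
  N6 sheds 180 kN to N19, N2, N20: 60 each.
    N19: 40+60 = 100 > 60
    N2: 50+60 = 110 ≤ 110
    N20: 80+60 = 140 > 130
Round 2 — N19, N20 snap.
  N19 sheds 100 kN to N12, N15, N2, N3: 25 each.
    N12: 100+25 = 125 ≤ 150
    N15: 60+25 = 85 ≤ 90
    N2: 110+25 = 135 > 110
    N3: 10+25 = 35 ≤ 60
  N20 sheds 140 kN to N16: 140 each.
    N16: 10+140 = 150 > 70
Round 3 — N16, N2 snap.
  N16 sheds 150 kN to N12: 150 each.
    N12: 125+150 = 275 > 150
  N2 sheds 135 kN: no online neighbours, lost.
Round 4 — N12 snaps.
  N12 sheds 275 kN to N15: 275 each.
    N15: 85+275 = 360 > 90
Round 5 — N15 snaps.
  N15 sheds 360 kN: no online neighbours, lost.
No further breaks.

5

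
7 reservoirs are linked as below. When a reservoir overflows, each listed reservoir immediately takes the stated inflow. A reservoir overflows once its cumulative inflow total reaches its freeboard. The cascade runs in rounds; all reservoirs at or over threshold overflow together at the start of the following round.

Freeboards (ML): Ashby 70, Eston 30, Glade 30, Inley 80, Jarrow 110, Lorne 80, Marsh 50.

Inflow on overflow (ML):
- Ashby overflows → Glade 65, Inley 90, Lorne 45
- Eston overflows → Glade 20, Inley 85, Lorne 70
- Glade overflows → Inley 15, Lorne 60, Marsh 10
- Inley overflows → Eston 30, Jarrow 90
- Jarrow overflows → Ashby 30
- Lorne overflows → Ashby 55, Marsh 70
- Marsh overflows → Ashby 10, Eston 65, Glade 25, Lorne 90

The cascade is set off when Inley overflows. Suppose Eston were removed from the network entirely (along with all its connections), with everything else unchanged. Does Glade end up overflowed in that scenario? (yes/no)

With Eston removed:
Round 1 — Inley overflows (initial).
  Jarrow: +90 → 90 < 110
No further overflows.

no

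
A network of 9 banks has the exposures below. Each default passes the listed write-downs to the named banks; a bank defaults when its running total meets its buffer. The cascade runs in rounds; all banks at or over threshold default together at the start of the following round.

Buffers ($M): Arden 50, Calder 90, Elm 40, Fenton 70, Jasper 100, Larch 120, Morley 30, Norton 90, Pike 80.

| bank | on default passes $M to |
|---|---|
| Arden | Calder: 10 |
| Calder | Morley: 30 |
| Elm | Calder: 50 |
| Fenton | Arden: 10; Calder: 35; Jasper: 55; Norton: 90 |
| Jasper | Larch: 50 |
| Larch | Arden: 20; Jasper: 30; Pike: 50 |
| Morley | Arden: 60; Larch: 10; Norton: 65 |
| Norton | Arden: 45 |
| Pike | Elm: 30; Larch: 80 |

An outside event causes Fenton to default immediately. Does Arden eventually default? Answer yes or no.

yes

Round 1 — Fenton defaults (initial).
  Arden: +10 → 10 < 50
  Calder: +35 → 35 < 90
  Jasper: +55 → 55 < 100
  Norton: +90 → 90 ≥ 90
Round 2 — Norton defaults.
  Arden: +45 → 55 ≥ 50
Round 3 — Arden defaults.
  Calder: +10 → 45 < 90
No further defaults.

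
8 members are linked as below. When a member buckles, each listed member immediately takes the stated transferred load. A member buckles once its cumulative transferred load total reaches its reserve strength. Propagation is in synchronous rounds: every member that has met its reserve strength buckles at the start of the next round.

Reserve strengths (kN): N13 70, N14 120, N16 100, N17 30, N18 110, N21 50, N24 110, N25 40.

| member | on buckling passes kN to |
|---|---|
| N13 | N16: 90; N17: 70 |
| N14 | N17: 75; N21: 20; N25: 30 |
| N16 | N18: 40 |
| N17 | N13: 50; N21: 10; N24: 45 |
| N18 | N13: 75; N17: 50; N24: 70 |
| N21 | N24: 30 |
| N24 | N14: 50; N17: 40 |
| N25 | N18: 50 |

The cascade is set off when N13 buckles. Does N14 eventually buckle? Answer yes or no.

no

Round 1 — N13 buckles (initial).
  N16: +90 → 90 < 100
  N17: +70 → 70 ≥ 30
Round 2 — N17 buckles.
  N21: +10 → 10 < 50
  N24: +45 → 45 < 110
No further bucklings.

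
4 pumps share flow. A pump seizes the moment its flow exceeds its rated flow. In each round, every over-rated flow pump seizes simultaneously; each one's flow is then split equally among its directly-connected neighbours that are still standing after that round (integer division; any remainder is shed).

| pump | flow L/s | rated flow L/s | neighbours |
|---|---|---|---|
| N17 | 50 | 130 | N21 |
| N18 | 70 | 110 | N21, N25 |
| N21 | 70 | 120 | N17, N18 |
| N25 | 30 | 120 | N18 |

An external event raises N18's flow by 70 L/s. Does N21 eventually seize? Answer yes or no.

Round 1 — N18 at 140 > 110. N18 seizes.
  N18 sheds 140 L/s to N21, N25: 70 each.
    N21: 70+70 = 140 > 120
    N25: 30+70 = 100 ≤ 120
Round 2 — N21 seizes.
  N21 sheds 140 L/s to N17: 140 each.
    N17: 50+140 = 190 > 130
Round 3 — N17 seizes.
  N17 sheds 190 L/s: no online neighbours, lost.
No further seizures.

yes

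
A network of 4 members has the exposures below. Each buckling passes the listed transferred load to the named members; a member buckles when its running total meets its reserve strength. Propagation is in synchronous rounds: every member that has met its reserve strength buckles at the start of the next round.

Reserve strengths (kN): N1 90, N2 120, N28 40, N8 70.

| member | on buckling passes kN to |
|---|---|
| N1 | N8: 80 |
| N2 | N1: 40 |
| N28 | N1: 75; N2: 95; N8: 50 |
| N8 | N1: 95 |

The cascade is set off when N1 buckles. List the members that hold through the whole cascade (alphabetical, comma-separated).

Round 1 — N1 buckles (initial).
  N8: +80 → 80 ≥ 70
Round 2 — N8 buckles.
No further bucklings.

N2, N28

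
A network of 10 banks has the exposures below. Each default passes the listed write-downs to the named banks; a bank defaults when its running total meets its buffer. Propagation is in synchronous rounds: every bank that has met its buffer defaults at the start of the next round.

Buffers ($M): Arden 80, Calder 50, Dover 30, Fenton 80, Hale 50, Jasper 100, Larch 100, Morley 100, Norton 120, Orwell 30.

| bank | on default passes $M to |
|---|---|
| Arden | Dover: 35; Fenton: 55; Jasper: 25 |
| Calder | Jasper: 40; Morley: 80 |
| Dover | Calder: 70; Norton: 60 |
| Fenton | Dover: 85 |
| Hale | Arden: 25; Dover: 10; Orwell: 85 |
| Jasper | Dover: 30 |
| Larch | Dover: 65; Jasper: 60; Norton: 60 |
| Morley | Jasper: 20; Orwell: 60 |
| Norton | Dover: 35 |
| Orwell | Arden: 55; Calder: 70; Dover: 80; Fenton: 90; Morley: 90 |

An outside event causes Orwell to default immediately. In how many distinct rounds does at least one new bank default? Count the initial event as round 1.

Round 1 — Orwell defaults (initial).
  Arden: +55 → 55 < 80
  Calder: +70 → 70 ≥ 50
  Dover: +80 → 80 ≥ 30
  Fenton: +90 → 90 ≥ 80
  Morley: +90 → 90 < 100
Round 2 — Calder, Dover, Fenton default.
  Jasper: +40 → 40 < 100
  Morley: +80 → 170 ≥ 100
  Norton: +60 → 60 < 120
Round 3 — Morley defaults.
  Jasper: +20 → 60 < 100
No further defaults.

3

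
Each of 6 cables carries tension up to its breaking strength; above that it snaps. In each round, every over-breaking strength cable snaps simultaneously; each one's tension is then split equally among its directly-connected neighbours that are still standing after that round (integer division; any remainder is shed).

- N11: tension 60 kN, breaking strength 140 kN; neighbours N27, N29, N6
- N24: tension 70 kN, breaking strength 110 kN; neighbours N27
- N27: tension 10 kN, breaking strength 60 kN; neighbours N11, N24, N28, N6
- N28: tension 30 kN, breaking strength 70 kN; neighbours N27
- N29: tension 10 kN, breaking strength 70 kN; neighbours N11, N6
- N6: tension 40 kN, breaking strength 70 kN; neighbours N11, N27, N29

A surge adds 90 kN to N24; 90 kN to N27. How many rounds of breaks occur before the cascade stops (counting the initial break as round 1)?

2

Round 1 — N24 at 160 > 110; N27 at 100 > 60. N24, N27 snap.
  N24 sheds 160 kN: no online neighbours, lost.
  N27 sheds 100 kN to N11, N28, N6: 33 each (1 lost).
    N11: 60+33 = 93 ≤ 140
    N28: 30+33 = 63 ≤ 70
    N6: 40+33 = 73 > 70
Round 2 — N6 snaps.
  N6 sheds 73 kN to N11, N29: 36 each (1 lost).
    N11: 93+36 = 129 ≤ 140
    N29: 10+36 = 46 ≤ 70
No further breaks.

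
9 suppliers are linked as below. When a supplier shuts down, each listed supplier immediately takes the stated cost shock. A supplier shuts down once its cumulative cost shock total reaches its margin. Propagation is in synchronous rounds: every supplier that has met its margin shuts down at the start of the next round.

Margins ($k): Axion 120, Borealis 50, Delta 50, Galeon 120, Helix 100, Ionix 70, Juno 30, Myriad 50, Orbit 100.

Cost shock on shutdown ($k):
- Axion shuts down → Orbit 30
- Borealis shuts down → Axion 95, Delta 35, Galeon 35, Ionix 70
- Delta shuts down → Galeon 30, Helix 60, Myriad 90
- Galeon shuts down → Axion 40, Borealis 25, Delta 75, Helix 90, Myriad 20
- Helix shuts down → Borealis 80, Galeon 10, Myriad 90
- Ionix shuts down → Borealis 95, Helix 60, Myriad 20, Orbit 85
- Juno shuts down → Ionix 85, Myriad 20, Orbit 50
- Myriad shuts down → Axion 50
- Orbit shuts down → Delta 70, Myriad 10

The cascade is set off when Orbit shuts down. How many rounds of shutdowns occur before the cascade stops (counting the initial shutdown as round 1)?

Round 1 — Orbit shuts down (initial).
  Delta: +70 → 70 ≥ 50
  Myriad: +10 → 10 < 50
Round 2 — Delta shuts down.
  Galeon: +30 → 30 < 120
  Helix: +60 → 60 < 100
  Myriad: +90 → 100 ≥ 50
Round 3 — Myriad shuts down.
  Axion: +50 → 50 < 120
No further shutdowns.

3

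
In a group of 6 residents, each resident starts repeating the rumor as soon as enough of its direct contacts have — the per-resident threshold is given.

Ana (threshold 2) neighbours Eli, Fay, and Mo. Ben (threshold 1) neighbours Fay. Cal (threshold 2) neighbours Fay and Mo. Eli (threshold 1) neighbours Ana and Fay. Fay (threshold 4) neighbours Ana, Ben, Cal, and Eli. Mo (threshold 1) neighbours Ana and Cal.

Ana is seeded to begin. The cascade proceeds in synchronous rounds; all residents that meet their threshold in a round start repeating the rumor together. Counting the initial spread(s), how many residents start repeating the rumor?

3

Round 1 — Ana starts repeating the rumor (initial).
Round 2 — checking thresholds:
  Eli: 1 of 2 neighbours ≥ 1, starts repeating the rumor.
  Fay: 1 of 4 neighbours < 4, below threshold.
  Mo: 1 of 2 neighbours ≥ 1, starts repeating the rumor.
Round 3 — no new spreads; cascade stops.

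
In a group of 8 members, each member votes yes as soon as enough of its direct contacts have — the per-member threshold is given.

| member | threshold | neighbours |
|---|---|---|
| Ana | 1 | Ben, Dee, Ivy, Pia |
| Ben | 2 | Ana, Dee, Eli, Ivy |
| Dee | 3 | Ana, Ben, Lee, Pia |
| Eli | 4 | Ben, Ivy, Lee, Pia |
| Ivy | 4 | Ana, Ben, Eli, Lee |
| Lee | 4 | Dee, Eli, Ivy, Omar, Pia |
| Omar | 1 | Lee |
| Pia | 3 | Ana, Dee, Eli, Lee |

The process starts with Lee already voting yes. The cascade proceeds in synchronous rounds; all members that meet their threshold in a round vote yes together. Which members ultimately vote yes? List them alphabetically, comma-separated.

Round 1 — Lee votes yes (initial).
Round 2 — checking thresholds:
  Dee: 1 of 4 neighbours < 3, not yet.
  Eli: 1 of 4 neighbours < 4, not yet.
  Ivy: 1 of 4 neighbours < 4, not yet.
  Omar: 1 of 1 neighbours ≥ 1, votes yes.
  Pia: 1 of 4 neighbours < 3, not yet.
Round 3 — no new yes votes; cascade stops.

Lee, Omar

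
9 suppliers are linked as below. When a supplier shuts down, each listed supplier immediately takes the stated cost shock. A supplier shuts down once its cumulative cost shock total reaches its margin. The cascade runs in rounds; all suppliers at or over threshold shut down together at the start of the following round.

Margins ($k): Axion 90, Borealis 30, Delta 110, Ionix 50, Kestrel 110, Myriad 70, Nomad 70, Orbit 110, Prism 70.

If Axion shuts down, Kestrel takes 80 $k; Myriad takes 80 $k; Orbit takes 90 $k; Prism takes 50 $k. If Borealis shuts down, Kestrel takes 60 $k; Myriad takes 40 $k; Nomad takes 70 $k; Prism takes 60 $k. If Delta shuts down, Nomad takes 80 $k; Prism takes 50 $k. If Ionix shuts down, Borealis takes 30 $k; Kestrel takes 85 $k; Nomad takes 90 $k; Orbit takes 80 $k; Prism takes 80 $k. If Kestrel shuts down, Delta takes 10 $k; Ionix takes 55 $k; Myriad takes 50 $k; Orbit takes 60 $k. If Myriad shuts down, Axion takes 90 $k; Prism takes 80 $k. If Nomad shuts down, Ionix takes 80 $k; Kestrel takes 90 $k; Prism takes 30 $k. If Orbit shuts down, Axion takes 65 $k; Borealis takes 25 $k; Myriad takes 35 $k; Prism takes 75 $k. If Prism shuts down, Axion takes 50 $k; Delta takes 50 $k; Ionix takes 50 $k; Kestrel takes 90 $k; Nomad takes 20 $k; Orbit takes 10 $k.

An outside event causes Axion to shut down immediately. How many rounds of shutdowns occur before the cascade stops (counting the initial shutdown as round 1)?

Round 1 — Axion shuts down (initial).
  Kestrel: +80 → 80 < 110
  Myriad: +80 → 80 ≥ 70
  Orbit: +90 → 90 < 110
  Prism: +50 → 50 < 70
Round 2 — Myriad shuts down.
  Prism: +80 → 130 ≥ 70
Round 3 — Prism shuts down.
  Delta: +50 → 50 < 110
  Ionix: +50 → 50 ≥ 50
  Kestrel: +90 → 170 ≥ 110
  Nomad: +20 → 20 < 70
  Orbit: +10 → 100 < 110
Round 4 — Ionix, Kestrel shut down.
  Borealis: +30 → 30 ≥ 30
  Delta: +10 → 60 < 110
  Nomad: +90 → 110 ≥ 70
  Orbit: +80+60 → 240 ≥ 110
Round 5 — Borealis, Nomad, Orbit shut down.
No further shutdowns.

5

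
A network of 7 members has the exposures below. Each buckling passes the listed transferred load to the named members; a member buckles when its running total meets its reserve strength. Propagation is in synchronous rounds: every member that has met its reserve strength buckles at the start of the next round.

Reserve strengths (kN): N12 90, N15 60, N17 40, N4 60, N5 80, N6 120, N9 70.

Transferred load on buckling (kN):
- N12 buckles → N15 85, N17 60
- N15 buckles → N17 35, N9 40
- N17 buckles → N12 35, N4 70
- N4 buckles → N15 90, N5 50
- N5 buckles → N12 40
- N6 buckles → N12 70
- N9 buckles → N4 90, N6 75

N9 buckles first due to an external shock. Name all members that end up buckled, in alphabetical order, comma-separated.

Round 1 — N9 buckles (initial).
  N4: +90 → 90 ≥ 60
  N6: +75 → 75 < 120
Round 2 — N4 buckles.
  N15: +90 → 90 ≥ 60
  N5: +50 → 50 < 80
Round 3 — N15 buckles.
  N17: +35 → 35 < 40
No further bucklings.

N15, N4, N9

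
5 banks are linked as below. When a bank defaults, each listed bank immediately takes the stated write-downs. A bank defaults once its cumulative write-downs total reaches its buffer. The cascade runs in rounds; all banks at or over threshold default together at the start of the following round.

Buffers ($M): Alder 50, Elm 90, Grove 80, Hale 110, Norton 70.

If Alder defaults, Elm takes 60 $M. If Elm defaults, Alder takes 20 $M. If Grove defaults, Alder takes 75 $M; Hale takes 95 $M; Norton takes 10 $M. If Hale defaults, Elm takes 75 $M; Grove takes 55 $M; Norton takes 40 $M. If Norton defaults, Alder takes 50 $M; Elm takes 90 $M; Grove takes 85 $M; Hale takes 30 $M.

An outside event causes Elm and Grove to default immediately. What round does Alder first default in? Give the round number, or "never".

Round 1 — Elm, Grove default (initial).
  Alder: +20+75 → 95 ≥ 50
  Hale: +95 → 95 < 110
  Norton: +10 → 10 < 70
Round 2 — Alder defaults.
No further defaults.

2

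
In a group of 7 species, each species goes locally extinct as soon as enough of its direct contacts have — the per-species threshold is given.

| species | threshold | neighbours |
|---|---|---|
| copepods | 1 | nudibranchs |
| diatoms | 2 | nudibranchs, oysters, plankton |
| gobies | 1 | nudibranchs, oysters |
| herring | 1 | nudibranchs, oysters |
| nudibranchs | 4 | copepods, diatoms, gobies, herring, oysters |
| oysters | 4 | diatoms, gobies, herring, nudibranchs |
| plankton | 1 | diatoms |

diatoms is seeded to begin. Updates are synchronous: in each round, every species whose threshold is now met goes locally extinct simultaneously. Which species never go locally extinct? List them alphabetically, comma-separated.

copepods, gobies, herring, nudibranchs, oysters

Round 1 — diatoms goes locally extinct (initial).
Round 2 — checking thresholds:
  nudibranchs: 1 of 5 neighbours < 4, below threshold.
  oysters: 1 of 4 neighbours < 4, below threshold.
  plankton: 1 of 1 neighbours ≥ 1, goes locally extinct.
Round 3 — no new extinctions; cascade stops.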